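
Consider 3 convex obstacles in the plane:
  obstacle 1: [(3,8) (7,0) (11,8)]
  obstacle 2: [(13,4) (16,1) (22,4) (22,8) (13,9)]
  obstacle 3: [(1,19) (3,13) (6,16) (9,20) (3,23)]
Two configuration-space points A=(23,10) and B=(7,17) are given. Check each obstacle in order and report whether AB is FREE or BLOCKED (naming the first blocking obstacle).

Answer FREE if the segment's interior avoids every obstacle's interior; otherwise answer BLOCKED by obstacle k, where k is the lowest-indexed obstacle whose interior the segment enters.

Obstacle 1 [(3,8) (7,0) (11,8)]:
  edge (3,8)–(7,0): clear
  edge (7,0)–(11,8): clear
  edge (11,8)–(3,8): clear
  midpoint (15,27/2) outside
  → clear
Obstacle 2 [(13,4) (16,1) (22,4) (22,8) (13,9)]:
  edge (13,4)–(16,1): clear
  edge (16,1)–(22,4): clear
  edge (22,4)–(22,8): clear
  edge (22,8)–(13,9): clear
  edge (13,9)–(13,4): clear
  midpoint (15,27/2) outside
  → clear
Obstacle 3 [(1,19) (3,13) (6,16) (9,20) (3,23)]:
  edge (1,19)–(3,13): clear
  edge (3,13)–(6,16): clear
  edge (6,16)–(9,20): clear
  edge (9,20)–(3,23): clear
  edge (3,23)–(1,19): clear
  midpoint (15,27/2) outside
  → clear

FREE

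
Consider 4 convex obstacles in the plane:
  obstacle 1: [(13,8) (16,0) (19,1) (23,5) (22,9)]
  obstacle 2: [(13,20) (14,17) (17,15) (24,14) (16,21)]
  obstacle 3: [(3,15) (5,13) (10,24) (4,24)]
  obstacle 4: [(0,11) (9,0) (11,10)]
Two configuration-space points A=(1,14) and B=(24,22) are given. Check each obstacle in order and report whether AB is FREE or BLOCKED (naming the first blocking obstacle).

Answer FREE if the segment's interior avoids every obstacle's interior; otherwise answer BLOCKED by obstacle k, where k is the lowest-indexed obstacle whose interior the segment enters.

BLOCKED by obstacle 2

Obstacle 1 [(13,8) (16,0) (19,1) (23,5) (22,9)]:
  edge (13,8)–(16,0): clear
  edge (16,0)–(19,1): clear
  edge (19,1)–(23,5): clear
  edge (23,5)–(22,9): clear
  edge (22,9)–(13,8): clear
  midpoint (25/2,18) outside
  → clear
Obstacle 2 [(13,20) (14,17) (17,15) (24,14) (16,21)]:
  edge (13,20)–(14,17): crosses AB
  edge (14,17)–(17,15): clear
  edge (17,15)–(24,14): clear
  edge (24,14)–(16,21): crosses AB
  edge (16,21)–(13,20): clear
  → BLOCKED
Obstacle 3 [(3,15) (5,13) (10,24) (4,24)]:
  edge (3,15)–(5,13): crosses AB
  edge (5,13)–(10,24): crosses AB
  edge (10,24)–(4,24): clear
  edge (4,24)–(3,15): clear
  → BLOCKED
Obstacle 4 [(0,11) (9,0) (11,10)]:
  edge (0,11)–(9,0): clear
  edge (9,0)–(11,10): clear
  edge (11,10)–(0,11): clear
  midpoint (25/2,18) outside
  → clear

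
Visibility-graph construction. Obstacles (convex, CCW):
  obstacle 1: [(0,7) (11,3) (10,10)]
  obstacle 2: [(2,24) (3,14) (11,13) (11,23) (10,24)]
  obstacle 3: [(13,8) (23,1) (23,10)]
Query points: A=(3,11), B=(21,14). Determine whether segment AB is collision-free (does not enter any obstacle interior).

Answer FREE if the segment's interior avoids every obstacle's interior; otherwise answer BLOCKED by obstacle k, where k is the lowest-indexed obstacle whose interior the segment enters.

FREE

Obstacle 1 [(0,7) (11,3) (10,10)]:
  edge (0,7)–(11,3): clear
  edge (11,3)–(10,10): clear
  edge (10,10)–(0,7): clear
  midpoint (12,25/2) outside
  → clear
Obstacle 2 [(2,24) (3,14) (11,13) (11,23) (10,24)]:
  edge (2,24)–(3,14): clear
  edge (3,14)–(11,13): clear
  edge (11,13)–(11,23): clear
  edge (11,23)–(10,24): clear
  edge (10,24)–(2,24): clear
  midpoint (12,25/2) outside
  → clear
Obstacle 3 [(13,8) (23,1) (23,10)]:
  edge (13,8)–(23,1): clear
  edge (23,1)–(23,10): clear
  edge (23,10)–(13,8): clear
  midpoint (12,25/2) outside
  → clear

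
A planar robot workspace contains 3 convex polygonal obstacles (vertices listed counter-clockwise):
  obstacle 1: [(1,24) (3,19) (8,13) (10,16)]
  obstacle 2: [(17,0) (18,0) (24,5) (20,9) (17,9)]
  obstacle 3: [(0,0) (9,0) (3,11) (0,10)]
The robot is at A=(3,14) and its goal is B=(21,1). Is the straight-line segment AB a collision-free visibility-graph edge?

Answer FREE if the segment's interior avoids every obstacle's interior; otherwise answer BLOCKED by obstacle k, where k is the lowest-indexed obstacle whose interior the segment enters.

BLOCKED by obstacle 2

Obstacle 1 [(1,24) (3,19) (8,13) (10,16)]:
  edge (1,24)–(3,19): clear
  edge (3,19)–(8,13): clear
  edge (8,13)–(10,16): clear
  edge (10,16)–(1,24): clear
  midpoint (12,15/2) outside
  → clear
Obstacle 2 [(17,0) (18,0) (24,5) (20,9) (17,9)]:
  edge (17,0)–(18,0): clear
  edge (18,0)–(24,5): crosses AB
  edge (24,5)–(20,9): clear
  edge (20,9)–(17,9): clear
  edge (17,9)–(17,0): crosses AB
  → BLOCKED
Obstacle 3 [(0,0) (9,0) (3,11) (0,10)]:
  edge (0,0)–(9,0): clear
  edge (9,0)–(3,11): clear
  edge (3,11)–(0,10): clear
  edge (0,10)–(0,0): clear
  midpoint (12,15/2) outside
  → clear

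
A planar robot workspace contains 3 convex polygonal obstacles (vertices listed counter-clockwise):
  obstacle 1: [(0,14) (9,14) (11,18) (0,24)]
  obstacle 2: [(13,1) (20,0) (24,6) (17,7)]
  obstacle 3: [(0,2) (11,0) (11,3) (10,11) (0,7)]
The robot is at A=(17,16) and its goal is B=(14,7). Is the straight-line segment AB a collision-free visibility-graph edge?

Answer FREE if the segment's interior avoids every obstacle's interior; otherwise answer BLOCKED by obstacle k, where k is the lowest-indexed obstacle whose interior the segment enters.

FREE

Obstacle 1 [(0,14) (9,14) (11,18) (0,24)]:
  edge (0,14)–(9,14): clear
  edge (9,14)–(11,18): clear
  edge (11,18)–(0,24): clear
  edge (0,24)–(0,14): clear
  midpoint (31/2,23/2) outside
  → clear
Obstacle 2 [(13,1) (20,0) (24,6) (17,7)]:
  edge (13,1)–(20,0): clear
  edge (20,0)–(24,6): clear
  edge (24,6)–(17,7): clear
  edge (17,7)–(13,1): clear
  midpoint (31/2,23/2) outside
  → clear
Obstacle 3 [(0,2) (11,0) (11,3) (10,11) (0,7)]:
  edge (0,2)–(11,0): clear
  edge (11,0)–(11,3): clear
  edge (11,3)–(10,11): clear
  edge (10,11)–(0,7): clear
  edge (0,7)–(0,2): clear
  midpoint (31/2,23/2) outside
  → clear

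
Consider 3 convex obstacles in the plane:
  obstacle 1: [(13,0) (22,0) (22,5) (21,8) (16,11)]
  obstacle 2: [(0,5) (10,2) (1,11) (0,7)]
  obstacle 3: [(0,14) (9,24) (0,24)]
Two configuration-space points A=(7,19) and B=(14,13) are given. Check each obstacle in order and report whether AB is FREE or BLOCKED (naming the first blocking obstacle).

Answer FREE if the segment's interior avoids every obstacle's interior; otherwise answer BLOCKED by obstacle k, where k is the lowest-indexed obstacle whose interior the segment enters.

FREE

Obstacle 1 [(13,0) (22,0) (22,5) (21,8) (16,11)]:
  edge (13,0)–(22,0): clear
  edge (22,0)–(22,5): clear
  edge (22,5)–(21,8): clear
  edge (21,8)–(16,11): clear
  edge (16,11)–(13,0): clear
  midpoint (21/2,16) outside
  → clear
Obstacle 2 [(0,5) (10,2) (1,11) (0,7)]:
  edge (0,5)–(10,2): clear
  edge (10,2)–(1,11): clear
  edge (1,11)–(0,7): clear
  edge (0,7)–(0,5): clear
  midpoint (21/2,16) outside
  → clear
Obstacle 3 [(0,14) (9,24) (0,24)]:
  edge (0,14)–(9,24): clear
  edge (9,24)–(0,24): clear
  edge (0,24)–(0,14): clear
  midpoint (21/2,16) outside
  → clear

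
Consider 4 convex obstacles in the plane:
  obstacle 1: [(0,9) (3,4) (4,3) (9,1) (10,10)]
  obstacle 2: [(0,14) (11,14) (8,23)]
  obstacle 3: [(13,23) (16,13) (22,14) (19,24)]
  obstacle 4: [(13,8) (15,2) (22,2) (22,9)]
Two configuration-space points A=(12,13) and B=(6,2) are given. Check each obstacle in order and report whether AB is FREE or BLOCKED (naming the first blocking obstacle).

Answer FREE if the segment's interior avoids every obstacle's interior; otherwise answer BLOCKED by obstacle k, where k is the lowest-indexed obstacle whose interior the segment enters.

Obstacle 1 [(0,9) (3,4) (4,3) (9,1) (10,10)]:
  edge (0,9)–(3,4): clear
  edge (3,4)–(4,3): clear
  edge (4,3)–(9,1): crosses AB
  edge (9,1)–(10,10): crosses AB
  edge (10,10)–(0,9): clear
  → BLOCKED
Obstacle 2 [(0,14) (11,14) (8,23)]:
  edge (0,14)–(11,14): clear
  edge (11,14)–(8,23): clear
  edge (8,23)–(0,14): clear
  midpoint (9,15/2) outside
  → clear
Obstacle 3 [(13,23) (16,13) (22,14) (19,24)]:
  edge (13,23)–(16,13): clear
  edge (16,13)–(22,14): clear
  edge (22,14)–(19,24): clear
  edge (19,24)–(13,23): clear
  midpoint (9,15/2) outside
  → clear
Obstacle 4 [(13,8) (15,2) (22,2) (22,9)]:
  edge (13,8)–(15,2): clear
  edge (15,2)–(22,2): clear
  edge (22,2)–(22,9): clear
  edge (22,9)–(13,8): clear
  midpoint (9,15/2) outside
  → clear

BLOCKED by obstacle 1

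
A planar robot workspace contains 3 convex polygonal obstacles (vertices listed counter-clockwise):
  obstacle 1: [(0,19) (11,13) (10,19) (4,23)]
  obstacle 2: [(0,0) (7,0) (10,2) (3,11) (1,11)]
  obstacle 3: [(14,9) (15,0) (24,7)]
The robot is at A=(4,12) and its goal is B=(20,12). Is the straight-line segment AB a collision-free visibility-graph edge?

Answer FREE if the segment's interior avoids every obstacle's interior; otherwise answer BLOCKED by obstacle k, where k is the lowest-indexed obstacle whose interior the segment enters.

FREE

Obstacle 1 [(0,19) (11,13) (10,19) (4,23)]:
  edge (0,19)–(11,13): clear
  edge (11,13)–(10,19): clear
  edge (10,19)–(4,23): clear
  edge (4,23)–(0,19): clear
  midpoint (12,12) outside
  → clear
Obstacle 2 [(0,0) (7,0) (10,2) (3,11) (1,11)]:
  edge (0,0)–(7,0): clear
  edge (7,0)–(10,2): clear
  edge (10,2)–(3,11): clear
  edge (3,11)–(1,11): clear
  edge (1,11)–(0,0): clear
  midpoint (12,12) outside
  → clear
Obstacle 3 [(14,9) (15,0) (24,7)]:
  edge (14,9)–(15,0): clear
  edge (15,0)–(24,7): clear
  edge (24,7)–(14,9): clear
  midpoint (12,12) outside
  → clear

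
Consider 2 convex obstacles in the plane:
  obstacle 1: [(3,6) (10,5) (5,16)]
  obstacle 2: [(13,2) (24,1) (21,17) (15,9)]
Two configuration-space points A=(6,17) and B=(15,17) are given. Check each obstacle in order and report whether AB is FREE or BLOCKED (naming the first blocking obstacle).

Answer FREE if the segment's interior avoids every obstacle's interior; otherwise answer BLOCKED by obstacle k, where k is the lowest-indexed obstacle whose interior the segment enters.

FREE

Obstacle 1 [(3,6) (10,5) (5,16)]:
  edge (3,6)–(10,5): clear
  edge (10,5)–(5,16): clear
  edge (5,16)–(3,6): clear
  midpoint (21/2,17) outside
  → clear
Obstacle 2 [(13,2) (24,1) (21,17) (15,9)]:
  edge (13,2)–(24,1): clear
  edge (24,1)–(21,17): clear
  edge (21,17)–(15,9): clear
  edge (15,9)–(13,2): clear
  midpoint (21/2,17) outside
  → clear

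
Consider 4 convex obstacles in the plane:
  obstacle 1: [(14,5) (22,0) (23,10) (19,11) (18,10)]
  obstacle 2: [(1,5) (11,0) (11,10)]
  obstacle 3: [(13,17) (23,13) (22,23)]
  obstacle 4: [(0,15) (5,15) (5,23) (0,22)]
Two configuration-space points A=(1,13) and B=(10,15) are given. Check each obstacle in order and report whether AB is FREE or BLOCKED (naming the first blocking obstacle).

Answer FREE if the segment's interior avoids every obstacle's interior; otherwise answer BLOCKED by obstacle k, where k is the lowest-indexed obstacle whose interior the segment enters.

FREE

Obstacle 1 [(14,5) (22,0) (23,10) (19,11) (18,10)]:
  edge (14,5)–(22,0): clear
  edge (22,0)–(23,10): clear
  edge (23,10)–(19,11): clear
  edge (19,11)–(18,10): clear
  edge (18,10)–(14,5): clear
  midpoint (11/2,14) outside
  → clear
Obstacle 2 [(1,5) (11,0) (11,10)]:
  edge (1,5)–(11,0): clear
  edge (11,0)–(11,10): clear
  edge (11,10)–(1,5): clear
  midpoint (11/2,14) outside
  → clear
Obstacle 3 [(13,17) (23,13) (22,23)]:
  edge (13,17)–(23,13): clear
  edge (23,13)–(22,23): clear
  edge (22,23)–(13,17): clear
  midpoint (11/2,14) outside
  → clear
Obstacle 4 [(0,15) (5,15) (5,23) (0,22)]:
  edge (0,15)–(5,15): clear
  edge (5,15)–(5,23): clear
  edge (5,23)–(0,22): clear
  edge (0,22)–(0,15): clear
  midpoint (11/2,14) outside
  → clear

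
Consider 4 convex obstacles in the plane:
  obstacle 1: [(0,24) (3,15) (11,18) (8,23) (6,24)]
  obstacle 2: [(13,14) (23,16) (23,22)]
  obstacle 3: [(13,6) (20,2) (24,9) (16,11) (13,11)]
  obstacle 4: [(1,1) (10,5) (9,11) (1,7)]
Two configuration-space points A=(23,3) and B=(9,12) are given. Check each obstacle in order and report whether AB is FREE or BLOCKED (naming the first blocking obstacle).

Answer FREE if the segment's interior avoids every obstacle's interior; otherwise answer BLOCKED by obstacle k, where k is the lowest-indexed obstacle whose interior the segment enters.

BLOCKED by obstacle 3

Obstacle 1 [(0,24) (3,15) (11,18) (8,23) (6,24)]:
  edge (0,24)–(3,15): clear
  edge (3,15)–(11,18): clear
  edge (11,18)–(8,23): clear
  edge (8,23)–(6,24): clear
  edge (6,24)–(0,24): clear
  midpoint (16,15/2) outside
  → clear
Obstacle 2 [(13,14) (23,16) (23,22)]:
  edge (13,14)–(23,16): clear
  edge (23,16)–(23,22): clear
  edge (23,22)–(13,14): clear
  midpoint (16,15/2) outside
  → clear
Obstacle 3 [(13,6) (20,2) (24,9) (16,11) (13,11)]:
  edge (13,6)–(20,2): clear
  edge (20,2)–(24,9): crosses AB
  edge (24,9)–(16,11): clear
  edge (16,11)–(13,11): clear
  edge (13,11)–(13,6): crosses AB
  → BLOCKED
Obstacle 4 [(1,1) (10,5) (9,11) (1,7)]:
  edge (1,1)–(10,5): clear
  edge (10,5)–(9,11): clear
  edge (9,11)–(1,7): clear
  edge (1,7)–(1,1): clear
  midpoint (16,15/2) outside
  → clear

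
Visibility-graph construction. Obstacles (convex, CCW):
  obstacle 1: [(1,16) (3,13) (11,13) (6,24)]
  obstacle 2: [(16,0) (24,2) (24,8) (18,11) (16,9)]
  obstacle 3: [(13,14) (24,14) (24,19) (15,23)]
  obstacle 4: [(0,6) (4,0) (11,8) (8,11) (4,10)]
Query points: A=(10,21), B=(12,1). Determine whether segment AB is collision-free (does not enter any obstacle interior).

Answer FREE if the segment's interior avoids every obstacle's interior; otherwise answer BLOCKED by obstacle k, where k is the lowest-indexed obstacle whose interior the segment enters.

BLOCKED by obstacle 1

Obstacle 1 [(1,16) (3,13) (11,13) (6,24)]:
  edge (1,16)–(3,13): clear
  edge (3,13)–(11,13): crosses AB
  edge (11,13)–(6,24): crosses AB
  edge (6,24)–(1,16): clear
  → BLOCKED
Obstacle 2 [(16,0) (24,2) (24,8) (18,11) (16,9)]:
  edge (16,0)–(24,2): clear
  edge (24,2)–(24,8): clear
  edge (24,8)–(18,11): clear
  edge (18,11)–(16,9): clear
  edge (16,9)–(16,0): clear
  midpoint (11,11) outside
  → clear
Obstacle 3 [(13,14) (24,14) (24,19) (15,23)]:
  edge (13,14)–(24,14): clear
  edge (24,14)–(24,19): clear
  edge (24,19)–(15,23): clear
  edge (15,23)–(13,14): clear
  midpoint (11,11) outside
  → clear
Obstacle 4 [(0,6) (4,0) (11,8) (8,11) (4,10)]:
  edge (0,6)–(4,0): clear
  edge (4,0)–(11,8): clear
  edge (11,8)–(8,11): clear
  edge (8,11)–(4,10): clear
  edge (4,10)–(0,6): clear
  midpoint (11,11) outside
  → clear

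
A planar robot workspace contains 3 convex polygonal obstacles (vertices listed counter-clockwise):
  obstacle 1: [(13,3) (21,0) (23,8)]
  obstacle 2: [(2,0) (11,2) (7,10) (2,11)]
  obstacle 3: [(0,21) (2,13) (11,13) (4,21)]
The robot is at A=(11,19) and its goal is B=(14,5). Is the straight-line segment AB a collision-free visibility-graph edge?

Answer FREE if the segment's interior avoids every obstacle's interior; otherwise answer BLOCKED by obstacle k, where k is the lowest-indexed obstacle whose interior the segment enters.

FREE

Obstacle 1 [(13,3) (21,0) (23,8)]:
  edge (13,3)–(21,0): clear
  edge (21,0)–(23,8): clear
  edge (23,8)–(13,3): clear
  midpoint (25/2,12) outside
  → clear
Obstacle 2 [(2,0) (11,2) (7,10) (2,11)]:
  edge (2,0)–(11,2): clear
  edge (11,2)–(7,10): clear
  edge (7,10)–(2,11): clear
  edge (2,11)–(2,0): clear
  midpoint (25/2,12) outside
  → clear
Obstacle 3 [(0,21) (2,13) (11,13) (4,21)]:
  edge (0,21)–(2,13): clear
  edge (2,13)–(11,13): clear
  edge (11,13)–(4,21): clear
  edge (4,21)–(0,21): clear
  midpoint (25/2,12) outside
  → clear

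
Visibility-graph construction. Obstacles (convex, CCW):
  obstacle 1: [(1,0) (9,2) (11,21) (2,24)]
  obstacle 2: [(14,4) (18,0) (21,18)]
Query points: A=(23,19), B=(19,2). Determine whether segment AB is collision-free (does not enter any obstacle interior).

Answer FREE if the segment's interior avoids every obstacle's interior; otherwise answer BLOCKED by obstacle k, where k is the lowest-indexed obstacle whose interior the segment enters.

FREE

Obstacle 1 [(1,0) (9,2) (11,21) (2,24)]:
  edge (1,0)–(9,2): clear
  edge (9,2)–(11,21): clear
  edge (11,21)–(2,24): clear
  edge (2,24)–(1,0): clear
  midpoint (21,21/2) outside
  → clear
Obstacle 2 [(14,4) (18,0) (21,18)]:
  edge (14,4)–(18,0): clear
  edge (18,0)–(21,18): clear
  edge (21,18)–(14,4): clear
  midpoint (21,21/2) outside
  → clear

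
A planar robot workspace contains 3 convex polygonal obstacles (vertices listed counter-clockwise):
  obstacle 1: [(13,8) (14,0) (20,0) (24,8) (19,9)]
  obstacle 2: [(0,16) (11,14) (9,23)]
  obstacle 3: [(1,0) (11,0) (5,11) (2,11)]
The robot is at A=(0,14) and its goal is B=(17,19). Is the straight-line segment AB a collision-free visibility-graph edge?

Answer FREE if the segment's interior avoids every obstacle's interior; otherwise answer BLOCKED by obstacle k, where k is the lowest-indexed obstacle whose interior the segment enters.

Obstacle 1 [(13,8) (14,0) (20,0) (24,8) (19,9)]:
  edge (13,8)–(14,0): clear
  edge (14,0)–(20,0): clear
  edge (20,0)–(24,8): clear
  edge (24,8)–(19,9): clear
  edge (19,9)–(13,8): clear
  midpoint (17/2,33/2) outside
  → clear
Obstacle 2 [(0,16) (11,14) (9,23)]:
  edge (0,16)–(11,14): crosses AB
  edge (11,14)–(9,23): crosses AB
  edge (9,23)–(0,16): clear
  → BLOCKED
Obstacle 3 [(1,0) (11,0) (5,11) (2,11)]:
  edge (1,0)–(11,0): clear
  edge (11,0)–(5,11): clear
  edge (5,11)–(2,11): clear
  edge (2,11)–(1,0): clear
  midpoint (17/2,33/2) outside
  → clear

BLOCKED by obstacle 2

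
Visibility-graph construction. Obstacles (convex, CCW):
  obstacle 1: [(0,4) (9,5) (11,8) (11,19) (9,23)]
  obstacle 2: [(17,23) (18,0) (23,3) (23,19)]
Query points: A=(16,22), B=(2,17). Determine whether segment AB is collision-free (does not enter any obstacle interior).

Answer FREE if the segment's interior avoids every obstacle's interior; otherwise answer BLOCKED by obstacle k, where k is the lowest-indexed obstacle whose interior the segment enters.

Obstacle 1 [(0,4) (9,5) (11,8) (11,19) (9,23)]:
  edge (0,4)–(9,5): clear
  edge (9,5)–(11,8): clear
  edge (11,8)–(11,19): clear
  edge (11,19)–(9,23): crosses AB
  edge (9,23)–(0,4): crosses AB
  → BLOCKED
Obstacle 2 [(17,23) (18,0) (23,3) (23,19)]:
  edge (17,23)–(18,0): clear
  edge (18,0)–(23,3): clear
  edge (23,3)–(23,19): clear
  edge (23,19)–(17,23): clear
  midpoint (9,39/2) outside
  → clear

BLOCKED by obstacle 1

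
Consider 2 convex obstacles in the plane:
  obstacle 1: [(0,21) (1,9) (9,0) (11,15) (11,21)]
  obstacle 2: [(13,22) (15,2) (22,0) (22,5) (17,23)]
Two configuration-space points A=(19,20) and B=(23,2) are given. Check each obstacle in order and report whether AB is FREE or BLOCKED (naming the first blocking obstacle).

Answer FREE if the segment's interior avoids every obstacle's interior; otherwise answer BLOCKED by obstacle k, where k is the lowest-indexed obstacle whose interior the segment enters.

Obstacle 1 [(0,21) (1,9) (9,0) (11,15) (11,21)]:
  edge (0,21)–(1,9): clear
  edge (1,9)–(9,0): clear
  edge (9,0)–(11,15): clear
  edge (11,15)–(11,21): clear
  edge (11,21)–(0,21): clear
  midpoint (21,11) outside
  → clear
Obstacle 2 [(13,22) (15,2) (22,0) (22,5) (17,23)]:
  edge (13,22)–(15,2): clear
  edge (15,2)–(22,0): clear
  edge (22,0)–(22,5): clear
  edge (22,5)–(17,23): clear
  edge (17,23)–(13,22): clear
  midpoint (21,11) outside
  → clear

FREE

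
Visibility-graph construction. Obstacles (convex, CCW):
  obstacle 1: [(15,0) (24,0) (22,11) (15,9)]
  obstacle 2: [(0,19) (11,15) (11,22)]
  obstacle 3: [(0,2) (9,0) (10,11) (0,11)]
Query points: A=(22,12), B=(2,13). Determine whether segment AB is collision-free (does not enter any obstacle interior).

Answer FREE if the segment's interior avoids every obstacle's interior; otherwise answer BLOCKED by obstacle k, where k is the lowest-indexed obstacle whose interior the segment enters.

FREE

Obstacle 1 [(15,0) (24,0) (22,11) (15,9)]:
  edge (15,0)–(24,0): clear
  edge (24,0)–(22,11): clear
  edge (22,11)–(15,9): clear
  edge (15,9)–(15,0): clear
  midpoint (12,25/2) outside
  → clear
Obstacle 2 [(0,19) (11,15) (11,22)]:
  edge (0,19)–(11,15): clear
  edge (11,15)–(11,22): clear
  edge (11,22)–(0,19): clear
  midpoint (12,25/2) outside
  → clear
Obstacle 3 [(0,2) (9,0) (10,11) (0,11)]:
  edge (0,2)–(9,0): clear
  edge (9,0)–(10,11): clear
  edge (10,11)–(0,11): clear
  edge (0,11)–(0,2): clear
  midpoint (12,25/2) outside
  → clear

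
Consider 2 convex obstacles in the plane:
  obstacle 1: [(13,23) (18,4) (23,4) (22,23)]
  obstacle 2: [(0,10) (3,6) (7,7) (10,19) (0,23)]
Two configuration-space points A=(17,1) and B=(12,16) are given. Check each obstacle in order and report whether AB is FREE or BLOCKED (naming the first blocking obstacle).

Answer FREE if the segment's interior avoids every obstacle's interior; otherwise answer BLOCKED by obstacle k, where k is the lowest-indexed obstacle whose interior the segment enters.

Obstacle 1 [(13,23) (18,4) (23,4) (22,23)]:
  edge (13,23)–(18,4): clear
  edge (18,4)–(23,4): clear
  edge (23,4)–(22,23): clear
  edge (22,23)–(13,23): clear
  midpoint (29/2,17/2) outside
  → clear
Obstacle 2 [(0,10) (3,6) (7,7) (10,19) (0,23)]:
  edge (0,10)–(3,6): clear
  edge (3,6)–(7,7): clear
  edge (7,7)–(10,19): clear
  edge (10,19)–(0,23): clear
  edge (0,23)–(0,10): clear
  midpoint (29/2,17/2) outside
  → clear

FREE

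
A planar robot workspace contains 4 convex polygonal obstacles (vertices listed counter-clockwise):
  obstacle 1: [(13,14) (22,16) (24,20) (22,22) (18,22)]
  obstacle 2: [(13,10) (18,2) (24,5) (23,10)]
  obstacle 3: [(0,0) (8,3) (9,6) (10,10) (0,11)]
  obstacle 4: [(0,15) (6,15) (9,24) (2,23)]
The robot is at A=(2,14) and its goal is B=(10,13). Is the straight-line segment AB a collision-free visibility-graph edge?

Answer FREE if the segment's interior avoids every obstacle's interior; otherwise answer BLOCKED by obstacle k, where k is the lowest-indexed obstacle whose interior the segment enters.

Obstacle 1 [(13,14) (22,16) (24,20) (22,22) (18,22)]:
  edge (13,14)–(22,16): clear
  edge (22,16)–(24,20): clear
  edge (24,20)–(22,22): clear
  edge (22,22)–(18,22): clear
  edge (18,22)–(13,14): clear
  midpoint (6,27/2) outside
  → clear
Obstacle 2 [(13,10) (18,2) (24,5) (23,10)]:
  edge (13,10)–(18,2): clear
  edge (18,2)–(24,5): clear
  edge (24,5)–(23,10): clear
  edge (23,10)–(13,10): clear
  midpoint (6,27/2) outside
  → clear
Obstacle 3 [(0,0) (8,3) (9,6) (10,10) (0,11)]:
  edge (0,0)–(8,3): clear
  edge (8,3)–(9,6): clear
  edge (9,6)–(10,10): clear
  edge (10,10)–(0,11): clear
  edge (0,11)–(0,0): clear
  midpoint (6,27/2) outside
  → clear
Obstacle 4 [(0,15) (6,15) (9,24) (2,23)]:
  edge (0,15)–(6,15): clear
  edge (6,15)–(9,24): clear
  edge (9,24)–(2,23): clear
  edge (2,23)–(0,15): clear
  midpoint (6,27/2) outside
  → clear

FREE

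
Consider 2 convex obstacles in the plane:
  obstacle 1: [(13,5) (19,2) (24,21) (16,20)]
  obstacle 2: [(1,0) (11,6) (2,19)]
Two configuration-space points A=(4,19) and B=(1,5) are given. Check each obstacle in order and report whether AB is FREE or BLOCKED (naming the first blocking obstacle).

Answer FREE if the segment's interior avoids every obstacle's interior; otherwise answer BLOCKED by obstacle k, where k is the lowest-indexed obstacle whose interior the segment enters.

Obstacle 1 [(13,5) (19,2) (24,21) (16,20)]:
  edge (13,5)–(19,2): clear
  edge (19,2)–(24,21): clear
  edge (24,21)–(16,20): clear
  edge (16,20)–(13,5): clear
  midpoint (5/2,12) outside
  → clear
Obstacle 2 [(1,0) (11,6) (2,19)]:
  edge (1,0)–(11,6): clear
  edge (11,6)–(2,19): crosses AB
  edge (2,19)–(1,0): crosses AB
  → BLOCKED

BLOCKED by obstacle 2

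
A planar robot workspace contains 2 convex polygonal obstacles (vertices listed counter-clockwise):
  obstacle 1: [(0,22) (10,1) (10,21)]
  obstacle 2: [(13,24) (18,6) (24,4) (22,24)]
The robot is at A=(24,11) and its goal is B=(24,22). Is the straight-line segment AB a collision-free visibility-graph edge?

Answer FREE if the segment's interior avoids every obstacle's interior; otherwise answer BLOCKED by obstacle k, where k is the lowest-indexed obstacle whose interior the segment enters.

Obstacle 1 [(0,22) (10,1) (10,21)]:
  edge (0,22)–(10,1): clear
  edge (10,1)–(10,21): clear
  edge (10,21)–(0,22): clear
  midpoint (24,33/2) outside
  → clear
Obstacle 2 [(13,24) (18,6) (24,4) (22,24)]:
  edge (13,24)–(18,6): clear
  edge (18,6)–(24,4): clear
  edge (24,4)–(22,24): clear
  edge (22,24)–(13,24): clear
  midpoint (24,33/2) outside
  → clear

FREE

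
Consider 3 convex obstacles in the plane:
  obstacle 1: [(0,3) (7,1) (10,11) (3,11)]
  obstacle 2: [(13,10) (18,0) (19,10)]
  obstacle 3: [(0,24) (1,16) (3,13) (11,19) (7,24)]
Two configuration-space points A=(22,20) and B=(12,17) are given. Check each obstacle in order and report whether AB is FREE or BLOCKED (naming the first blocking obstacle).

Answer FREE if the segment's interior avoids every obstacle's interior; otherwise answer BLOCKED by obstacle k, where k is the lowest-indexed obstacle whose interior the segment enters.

Obstacle 1 [(0,3) (7,1) (10,11) (3,11)]:
  edge (0,3)–(7,1): clear
  edge (7,1)–(10,11): clear
  edge (10,11)–(3,11): clear
  edge (3,11)–(0,3): clear
  midpoint (17,37/2) outside
  → clear
Obstacle 2 [(13,10) (18,0) (19,10)]:
  edge (13,10)–(18,0): clear
  edge (18,0)–(19,10): clear
  edge (19,10)–(13,10): clear
  midpoint (17,37/2) outside
  → clear
Obstacle 3 [(0,24) (1,16) (3,13) (11,19) (7,24)]:
  edge (0,24)–(1,16): clear
  edge (1,16)–(3,13): clear
  edge (3,13)–(11,19): clear
  edge (11,19)–(7,24): clear
  edge (7,24)–(0,24): clear
  midpoint (17,37/2) outside
  → clear

FREE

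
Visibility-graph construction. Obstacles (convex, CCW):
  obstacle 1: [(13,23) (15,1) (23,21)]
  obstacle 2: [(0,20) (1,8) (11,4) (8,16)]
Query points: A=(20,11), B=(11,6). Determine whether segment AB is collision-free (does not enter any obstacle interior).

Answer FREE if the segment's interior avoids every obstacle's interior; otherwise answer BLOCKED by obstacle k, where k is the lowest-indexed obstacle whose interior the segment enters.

Obstacle 1 [(13,23) (15,1) (23,21)]:
  edge (13,23)–(15,1): crosses AB
  edge (15,1)–(23,21): crosses AB
  edge (23,21)–(13,23): clear
  → BLOCKED
Obstacle 2 [(0,20) (1,8) (11,4) (8,16)]:
  edge (0,20)–(1,8): clear
  edge (1,8)–(11,4): clear
  edge (11,4)–(8,16): clear
  edge (8,16)–(0,20): clear
  midpoint (31/2,17/2) outside
  → clear

BLOCKED by obstacle 1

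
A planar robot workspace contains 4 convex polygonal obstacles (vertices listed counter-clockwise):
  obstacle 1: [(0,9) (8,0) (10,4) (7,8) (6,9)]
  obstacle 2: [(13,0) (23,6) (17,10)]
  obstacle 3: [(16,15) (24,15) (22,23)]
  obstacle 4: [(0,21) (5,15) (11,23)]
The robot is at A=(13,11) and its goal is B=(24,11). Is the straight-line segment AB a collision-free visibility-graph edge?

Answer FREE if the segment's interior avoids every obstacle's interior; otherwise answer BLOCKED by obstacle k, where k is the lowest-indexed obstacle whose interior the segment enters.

Obstacle 1 [(0,9) (8,0) (10,4) (7,8) (6,9)]:
  edge (0,9)–(8,0): clear
  edge (8,0)–(10,4): clear
  edge (10,4)–(7,8): clear
  edge (7,8)–(6,9): clear
  edge (6,9)–(0,9): clear
  midpoint (37/2,11) outside
  → clear
Obstacle 2 [(13,0) (23,6) (17,10)]:
  edge (13,0)–(23,6): clear
  edge (23,6)–(17,10): clear
  edge (17,10)–(13,0): clear
  midpoint (37/2,11) outside
  → clear
Obstacle 3 [(16,15) (24,15) (22,23)]:
  edge (16,15)–(24,15): clear
  edge (24,15)–(22,23): clear
  edge (22,23)–(16,15): clear
  midpoint (37/2,11) outside
  → clear
Obstacle 4 [(0,21) (5,15) (11,23)]:
  edge (0,21)–(5,15): clear
  edge (5,15)–(11,23): clear
  edge (11,23)–(0,21): clear
  midpoint (37/2,11) outside
  → clear

FREE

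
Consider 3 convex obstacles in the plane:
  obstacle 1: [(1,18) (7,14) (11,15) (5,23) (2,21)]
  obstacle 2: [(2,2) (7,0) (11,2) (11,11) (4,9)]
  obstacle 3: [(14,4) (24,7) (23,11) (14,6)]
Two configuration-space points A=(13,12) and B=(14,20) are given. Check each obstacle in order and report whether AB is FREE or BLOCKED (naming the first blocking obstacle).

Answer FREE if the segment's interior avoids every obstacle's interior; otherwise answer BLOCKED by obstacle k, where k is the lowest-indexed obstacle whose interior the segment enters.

FREE

Obstacle 1 [(1,18) (7,14) (11,15) (5,23) (2,21)]:
  edge (1,18)–(7,14): clear
  edge (7,14)–(11,15): clear
  edge (11,15)–(5,23): clear
  edge (5,23)–(2,21): clear
  edge (2,21)–(1,18): clear
  midpoint (27/2,16) outside
  → clear
Obstacle 2 [(2,2) (7,0) (11,2) (11,11) (4,9)]:
  edge (2,2)–(7,0): clear
  edge (7,0)–(11,2): clear
  edge (11,2)–(11,11): clear
  edge (11,11)–(4,9): clear
  edge (4,9)–(2,2): clear
  midpoint (27/2,16) outside
  → clear
Obstacle 3 [(14,4) (24,7) (23,11) (14,6)]:
  edge (14,4)–(24,7): clear
  edge (24,7)–(23,11): clear
  edge (23,11)–(14,6): clear
  edge (14,6)–(14,4): clear
  midpoint (27/2,16) outside
  → clear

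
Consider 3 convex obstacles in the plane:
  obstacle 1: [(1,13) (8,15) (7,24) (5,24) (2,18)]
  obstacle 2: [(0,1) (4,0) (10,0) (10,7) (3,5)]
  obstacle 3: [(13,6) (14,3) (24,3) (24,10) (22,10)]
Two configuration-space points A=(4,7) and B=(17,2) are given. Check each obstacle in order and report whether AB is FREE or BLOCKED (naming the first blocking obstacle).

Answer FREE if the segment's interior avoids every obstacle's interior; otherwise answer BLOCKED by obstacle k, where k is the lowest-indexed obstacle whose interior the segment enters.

BLOCKED by obstacle 2

Obstacle 1 [(1,13) (8,15) (7,24) (5,24) (2,18)]:
  edge (1,13)–(8,15): clear
  edge (8,15)–(7,24): clear
  edge (7,24)–(5,24): clear
  edge (5,24)–(2,18): clear
  edge (2,18)–(1,13): clear
  midpoint (21/2,9/2) outside
  → clear
Obstacle 2 [(0,1) (4,0) (10,0) (10,7) (3,5)]:
  edge (0,1)–(4,0): clear
  edge (4,0)–(10,0): clear
  edge (10,0)–(10,7): crosses AB
  edge (10,7)–(3,5): crosses AB
  edge (3,5)–(0,1): clear
  → BLOCKED
Obstacle 3 [(13,6) (14,3) (24,3) (24,10) (22,10)]:
  edge (13,6)–(14,3): crosses AB
  edge (14,3)–(24,3): crosses AB
  edge (24,3)–(24,10): clear
  edge (24,10)–(22,10): clear
  edge (22,10)–(13,6): clear
  → BLOCKED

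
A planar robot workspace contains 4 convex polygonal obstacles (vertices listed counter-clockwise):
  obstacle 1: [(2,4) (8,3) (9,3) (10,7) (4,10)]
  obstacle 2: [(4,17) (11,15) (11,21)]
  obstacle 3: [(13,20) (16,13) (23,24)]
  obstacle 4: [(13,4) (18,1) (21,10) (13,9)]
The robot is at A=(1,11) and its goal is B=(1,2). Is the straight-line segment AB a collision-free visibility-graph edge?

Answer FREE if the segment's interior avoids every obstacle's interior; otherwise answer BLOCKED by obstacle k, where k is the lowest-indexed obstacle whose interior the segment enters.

Obstacle 1 [(2,4) (8,3) (9,3) (10,7) (4,10)]:
  edge (2,4)–(8,3): clear
  edge (8,3)–(9,3): clear
  edge (9,3)–(10,7): clear
  edge (10,7)–(4,10): clear
  edge (4,10)–(2,4): clear
  midpoint (1,13/2) outside
  → clear
Obstacle 2 [(4,17) (11,15) (11,21)]:
  edge (4,17)–(11,15): clear
  edge (11,15)–(11,21): clear
  edge (11,21)–(4,17): clear
  midpoint (1,13/2) outside
  → clear
Obstacle 3 [(13,20) (16,13) (23,24)]:
  edge (13,20)–(16,13): clear
  edge (16,13)–(23,24): clear
  edge (23,24)–(13,20): clear
  midpoint (1,13/2) outside
  → clear
Obstacle 4 [(13,4) (18,1) (21,10) (13,9)]:
  edge (13,4)–(18,1): clear
  edge (18,1)–(21,10): clear
  edge (21,10)–(13,9): clear
  edge (13,9)–(13,4): clear
  midpoint (1,13/2) outside
  → clear

FREE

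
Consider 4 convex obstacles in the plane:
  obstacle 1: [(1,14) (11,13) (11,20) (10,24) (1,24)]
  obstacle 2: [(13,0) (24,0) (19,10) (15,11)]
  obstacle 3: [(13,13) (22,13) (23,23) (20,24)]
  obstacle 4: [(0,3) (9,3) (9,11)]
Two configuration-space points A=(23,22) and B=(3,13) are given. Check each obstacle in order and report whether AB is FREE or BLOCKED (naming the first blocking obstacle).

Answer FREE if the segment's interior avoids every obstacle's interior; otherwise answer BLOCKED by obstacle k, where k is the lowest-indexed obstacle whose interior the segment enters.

Obstacle 1 [(1,14) (11,13) (11,20) (10,24) (1,24)]:
  edge (1,14)–(11,13): crosses AB
  edge (11,13)–(11,20): crosses AB
  edge (11,20)–(10,24): clear
  edge (10,24)–(1,24): clear
  edge (1,24)–(1,14): clear
  → BLOCKED
Obstacle 2 [(13,0) (24,0) (19,10) (15,11)]:
  edge (13,0)–(24,0): clear
  edge (24,0)–(19,10): clear
  edge (19,10)–(15,11): clear
  edge (15,11)–(13,0): clear
  midpoint (13,35/2) outside
  → clear
Obstacle 3 [(13,13) (22,13) (23,23) (20,24)]:
  edge (13,13)–(22,13): clear
  edge (22,13)–(23,23): crosses AB
  edge (23,23)–(20,24): clear
  edge (20,24)–(13,13): crosses AB
  → BLOCKED
Obstacle 4 [(0,3) (9,3) (9,11)]:
  edge (0,3)–(9,3): clear
  edge (9,3)–(9,11): clear
  edge (9,11)–(0,3): clear
  midpoint (13,35/2) outside
  → clear

BLOCKED by obstacle 1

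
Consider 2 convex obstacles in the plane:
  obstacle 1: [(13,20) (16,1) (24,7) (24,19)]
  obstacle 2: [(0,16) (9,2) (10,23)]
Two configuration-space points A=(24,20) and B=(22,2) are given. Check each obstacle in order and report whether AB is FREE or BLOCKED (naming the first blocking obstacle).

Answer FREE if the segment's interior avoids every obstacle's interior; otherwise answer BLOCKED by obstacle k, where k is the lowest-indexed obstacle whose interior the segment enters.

Obstacle 1 [(13,20) (16,1) (24,7) (24,19)]:
  edge (13,20)–(16,1): clear
  edge (16,1)–(24,7): crosses AB
  edge (24,7)–(24,19): clear
  edge (24,19)–(13,20): crosses AB
  → BLOCKED
Obstacle 2 [(0,16) (9,2) (10,23)]:
  edge (0,16)–(9,2): clear
  edge (9,2)–(10,23): clear
  edge (10,23)–(0,16): clear
  midpoint (23,11) outside
  → clear

BLOCKED by obstacle 1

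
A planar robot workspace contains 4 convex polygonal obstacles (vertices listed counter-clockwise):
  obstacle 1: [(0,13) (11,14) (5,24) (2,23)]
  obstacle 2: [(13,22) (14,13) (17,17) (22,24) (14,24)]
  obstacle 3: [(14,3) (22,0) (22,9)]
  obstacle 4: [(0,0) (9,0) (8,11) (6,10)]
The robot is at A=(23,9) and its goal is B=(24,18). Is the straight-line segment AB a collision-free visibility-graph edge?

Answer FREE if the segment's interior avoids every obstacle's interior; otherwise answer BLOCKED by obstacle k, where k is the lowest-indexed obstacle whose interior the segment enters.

Obstacle 1 [(0,13) (11,14) (5,24) (2,23)]:
  edge (0,13)–(11,14): clear
  edge (11,14)–(5,24): clear
  edge (5,24)–(2,23): clear
  edge (2,23)–(0,13): clear
  midpoint (47/2,27/2) outside
  → clear
Obstacle 2 [(13,22) (14,13) (17,17) (22,24) (14,24)]:
  edge (13,22)–(14,13): clear
  edge (14,13)–(17,17): clear
  edge (17,17)–(22,24): clear
  edge (22,24)–(14,24): clear
  edge (14,24)–(13,22): clear
  midpoint (47/2,27/2) outside
  → clear
Obstacle 3 [(14,3) (22,0) (22,9)]:
  edge (14,3)–(22,0): clear
  edge (22,0)–(22,9): clear
  edge (22,9)–(14,3): clear
  midpoint (47/2,27/2) outside
  → clear
Obstacle 4 [(0,0) (9,0) (8,11) (6,10)]:
  edge (0,0)–(9,0): clear
  edge (9,0)–(8,11): clear
  edge (8,11)–(6,10): clear
  edge (6,10)–(0,0): clear
  midpoint (47/2,27/2) outside
  → clear

FREE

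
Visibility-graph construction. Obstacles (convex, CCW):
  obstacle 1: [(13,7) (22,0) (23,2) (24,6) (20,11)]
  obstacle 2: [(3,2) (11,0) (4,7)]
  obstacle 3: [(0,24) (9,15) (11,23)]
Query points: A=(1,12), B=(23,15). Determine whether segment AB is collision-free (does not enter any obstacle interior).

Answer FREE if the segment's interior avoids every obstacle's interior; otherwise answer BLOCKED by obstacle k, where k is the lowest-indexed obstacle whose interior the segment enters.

FREE

Obstacle 1 [(13,7) (22,0) (23,2) (24,6) (20,11)]:
  edge (13,7)–(22,0): clear
  edge (22,0)–(23,2): clear
  edge (23,2)–(24,6): clear
  edge (24,6)–(20,11): clear
  edge (20,11)–(13,7): clear
  midpoint (12,27/2) outside
  → clear
Obstacle 2 [(3,2) (11,0) (4,7)]:
  edge (3,2)–(11,0): clear
  edge (11,0)–(4,7): clear
  edge (4,7)–(3,2): clear
  midpoint (12,27/2) outside
  → clear
Obstacle 3 [(0,24) (9,15) (11,23)]:
  edge (0,24)–(9,15): clear
  edge (9,15)–(11,23): clear
  edge (11,23)–(0,24): clear
  midpoint (12,27/2) outside
  → clear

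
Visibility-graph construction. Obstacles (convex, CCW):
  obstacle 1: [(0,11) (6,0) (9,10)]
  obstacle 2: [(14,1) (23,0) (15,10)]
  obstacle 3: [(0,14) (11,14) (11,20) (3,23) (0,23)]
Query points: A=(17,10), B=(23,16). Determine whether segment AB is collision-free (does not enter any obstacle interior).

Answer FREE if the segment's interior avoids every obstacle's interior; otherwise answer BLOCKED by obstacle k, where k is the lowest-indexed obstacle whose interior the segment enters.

Obstacle 1 [(0,11) (6,0) (9,10)]:
  edge (0,11)–(6,0): clear
  edge (6,0)–(9,10): clear
  edge (9,10)–(0,11): clear
  midpoint (20,13) outside
  → clear
Obstacle 2 [(14,1) (23,0) (15,10)]:
  edge (14,1)–(23,0): clear
  edge (23,0)–(15,10): clear
  edge (15,10)–(14,1): clear
  midpoint (20,13) outside
  → clear
Obstacle 3 [(0,14) (11,14) (11,20) (3,23) (0,23)]:
  edge (0,14)–(11,14): clear
  edge (11,14)–(11,20): clear
  edge (11,20)–(3,23): clear
  edge (3,23)–(0,23): clear
  edge (0,23)–(0,14): clear
  midpoint (20,13) outside
  → clear

FREE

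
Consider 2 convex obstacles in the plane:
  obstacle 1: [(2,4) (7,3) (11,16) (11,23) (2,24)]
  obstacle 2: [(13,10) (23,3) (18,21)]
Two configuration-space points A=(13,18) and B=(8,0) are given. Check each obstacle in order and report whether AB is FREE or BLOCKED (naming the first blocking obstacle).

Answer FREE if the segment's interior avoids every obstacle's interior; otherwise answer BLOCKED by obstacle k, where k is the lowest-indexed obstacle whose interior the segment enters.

Obstacle 1 [(2,4) (7,3) (11,16) (11,23) (2,24)]:
  edge (2,4)–(7,3): clear
  edge (7,3)–(11,16): clear
  edge (11,16)–(11,23): clear
  edge (11,23)–(2,24): clear
  edge (2,24)–(2,4): clear
  midpoint (21/2,9) outside
  → clear
Obstacle 2 [(13,10) (23,3) (18,21)]:
  edge (13,10)–(23,3): clear
  edge (23,3)–(18,21): clear
  edge (18,21)–(13,10): clear
  midpoint (21/2,9) outside
  → clear

FREE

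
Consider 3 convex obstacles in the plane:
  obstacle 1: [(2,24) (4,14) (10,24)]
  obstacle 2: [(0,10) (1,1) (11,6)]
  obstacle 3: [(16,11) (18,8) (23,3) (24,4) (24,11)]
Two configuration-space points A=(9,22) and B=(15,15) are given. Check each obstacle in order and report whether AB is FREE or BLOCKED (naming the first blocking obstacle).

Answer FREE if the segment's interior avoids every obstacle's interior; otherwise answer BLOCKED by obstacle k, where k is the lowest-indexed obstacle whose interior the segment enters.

Obstacle 1 [(2,24) (4,14) (10,24)]:
  edge (2,24)–(4,14): clear
  edge (4,14)–(10,24): clear
  edge (10,24)–(2,24): clear
  midpoint (12,37/2) outside
  → clear
Obstacle 2 [(0,10) (1,1) (11,6)]:
  edge (0,10)–(1,1): clear
  edge (1,1)–(11,6): clear
  edge (11,6)–(0,10): clear
  midpoint (12,37/2) outside
  → clear
Obstacle 3 [(16,11) (18,8) (23,3) (24,4) (24,11)]:
  edge (16,11)–(18,8): clear
  edge (18,8)–(23,3): clear
  edge (23,3)–(24,4): clear
  edge (24,4)–(24,11): clear
  edge (24,11)–(16,11): clear
  midpoint (12,37/2) outside
  → clear

FREE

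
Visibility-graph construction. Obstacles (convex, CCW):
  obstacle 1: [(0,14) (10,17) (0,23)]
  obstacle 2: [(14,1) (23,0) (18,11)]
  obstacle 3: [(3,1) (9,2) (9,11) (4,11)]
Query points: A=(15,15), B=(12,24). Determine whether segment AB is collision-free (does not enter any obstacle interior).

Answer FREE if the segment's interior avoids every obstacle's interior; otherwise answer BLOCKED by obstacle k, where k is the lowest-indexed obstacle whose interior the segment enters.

Obstacle 1 [(0,14) (10,17) (0,23)]:
  edge (0,14)–(10,17): clear
  edge (10,17)–(0,23): clear
  edge (0,23)–(0,14): clear
  midpoint (27/2,39/2) outside
  → clear
Obstacle 2 [(14,1) (23,0) (18,11)]:
  edge (14,1)–(23,0): clear
  edge (23,0)–(18,11): clear
  edge (18,11)–(14,1): clear
  midpoint (27/2,39/2) outside
  → clear
Obstacle 3 [(3,1) (9,2) (9,11) (4,11)]:
  edge (3,1)–(9,2): clear
  edge (9,2)–(9,11): clear
  edge (9,11)–(4,11): clear
  edge (4,11)–(3,1): clear
  midpoint (27/2,39/2) outside
  → clear

FREE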